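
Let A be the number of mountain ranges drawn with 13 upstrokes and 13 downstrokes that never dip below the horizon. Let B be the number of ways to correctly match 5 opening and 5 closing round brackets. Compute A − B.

742858

A Dyck path with 13 up-steps and 13 down-steps has semilength 13, so there are C_13 of them. So A = C_13 = 742900.
A balanced arrangement of 5 bracket pairs is a Dyck word of semilength 5, so the count is C_5. So B = C_5 = 42.
A − B = 742900 − 42 = 742858.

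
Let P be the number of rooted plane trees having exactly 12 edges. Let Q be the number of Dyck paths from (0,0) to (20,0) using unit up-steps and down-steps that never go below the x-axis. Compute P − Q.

A rooted plane tree with 12 edges has 13 nodes, and the count is C_12. So P = C_12 = 208012.
A Dyck path with 10 up-steps and 10 down-steps has semilength 10, so there are C_10 of them. So Q = C_10 = 16796.
P − Q = 208012 − 16796 = 191216.

191216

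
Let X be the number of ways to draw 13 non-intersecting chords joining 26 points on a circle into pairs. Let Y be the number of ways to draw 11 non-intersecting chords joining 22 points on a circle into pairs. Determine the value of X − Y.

684114

Pairing 26 circle points by 13 non-crossing chords gives C_13 matchings. So X = C_13 = 742900.
Non-crossing perfect matchings of 2n points on a circle are counted by C_n; with 22 points, n = 11. So Y = C_11 = 58786.
X − Y = 742900 − 58786 = 684114.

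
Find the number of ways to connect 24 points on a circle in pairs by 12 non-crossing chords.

Non-crossing perfect matchings of 2n points on a circle are counted by C_n; with 24 points, n = 12.
C_12 = C(24,12)/13 = 2704156/13 = 208012.

208012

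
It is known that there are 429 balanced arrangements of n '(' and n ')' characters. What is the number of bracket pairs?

7

Balanced strings of n bracket-pairs are counted by C_n; 429 = C_7.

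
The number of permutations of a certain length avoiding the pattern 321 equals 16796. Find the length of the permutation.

10

Permutations of [n] avoiding a fixed length-3 pattern are counted by C_n. Since C_10 = 16796, the index is 10.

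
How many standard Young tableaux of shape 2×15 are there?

9694845

By the hook-length formula (or a Dyck-path bijection), SYT of shape 2×15 number C_15.
C_15 = 9694845.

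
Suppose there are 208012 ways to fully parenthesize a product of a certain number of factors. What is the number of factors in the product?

13

Parenthesizations of m factors are counted by C_{m−1}. The Catalan number equal to 208012 is C_12.
So the index is 12, and the number of factors is 12 + 1 = 13.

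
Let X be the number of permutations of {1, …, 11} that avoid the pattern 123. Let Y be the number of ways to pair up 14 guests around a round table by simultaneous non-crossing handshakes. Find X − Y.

For any fixed pattern of length 3, the pattern-avoiding permutations of [11] number C_11. So X = C_11 = 58786.
Non-crossing handshake pairings of 2n people are counted by C_n; 14 people gives n = 7. So Y = C_7 = 429.
X − Y = 58786 − 429 = 58357.

58357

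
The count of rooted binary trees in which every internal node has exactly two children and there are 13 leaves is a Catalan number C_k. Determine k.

12

Full binary trees with 13 leaves have 13−1 = 12 internal nodes, so there are C_12 of them.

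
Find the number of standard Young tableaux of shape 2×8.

By the hook-length formula (or a Dyck-path bijection), SYT of shape 2×8 number C_8.
C_8 = C(16,8)/9 = 12870/9 = 1430.

1430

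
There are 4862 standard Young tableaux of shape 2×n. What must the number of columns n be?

Standard Young tableaux of shape 2×n are counted by C_n; 4862 = C_9.

9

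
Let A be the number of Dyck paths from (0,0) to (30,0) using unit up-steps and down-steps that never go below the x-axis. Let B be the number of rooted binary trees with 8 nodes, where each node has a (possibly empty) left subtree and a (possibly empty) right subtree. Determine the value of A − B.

9693415

Paths of 15 up- and 15 down-steps that never dip below the axis are Dyck paths; their count is C_15. So A = C_15 = 9694845.
Binary trees (left/right distinguished) on n nodes are counted by C_n; here n = 8. So B = C_8 = 1430.
A − B = 9694845 − 1430 = 9693415.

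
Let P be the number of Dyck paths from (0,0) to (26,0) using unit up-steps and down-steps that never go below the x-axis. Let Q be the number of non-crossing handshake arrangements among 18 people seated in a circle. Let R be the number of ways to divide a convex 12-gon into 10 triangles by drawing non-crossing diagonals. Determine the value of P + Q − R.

Paths of 13 up- and 13 down-steps that never dip below the axis are Dyck paths; their count is C_13. So P = C_13 = 742900.
With 18 = 2·9 people, non-crossing handshake pairings are non-crossing perfect matchings on a circle, counted by C_9. So Q = C_9 = 4862.
A convex 12-gon is triangulated into 10 triangles, and the number of such triangulations is the Catalan number C_{12−2} = C_10. So R = C_10 = 16796.
P + Q − R = 742900 + 4862 − 16796 = 730966.

730966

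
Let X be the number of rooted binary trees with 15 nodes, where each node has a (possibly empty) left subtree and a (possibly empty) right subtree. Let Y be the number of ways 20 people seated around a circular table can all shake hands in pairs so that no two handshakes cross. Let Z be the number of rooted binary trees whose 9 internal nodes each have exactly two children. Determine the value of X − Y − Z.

9673187

Rooted binary trees with 15 nodes (each child slot possibly empty) number C_15. So X = C_15 = 9694845.
With 20 = 2·10 people, non-crossing handshake pairings are non-crossing perfect matchings on a circle, counted by C_10. So Y = C_10 = 16796.
The number of full binary trees on 9 internal nodes is the Catalan number C_9. So Z = C_9 = 4862.
X − Y − Z = 9694845 − 16796 − 4862 = 9673187.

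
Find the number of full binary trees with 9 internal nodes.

Full binary trees with n internal nodes are counted by C_n; here n = 9.
C_9 = C_8 · 2(2·8+1)/(8+2) = 1430 · 34/10 = 4862.

4862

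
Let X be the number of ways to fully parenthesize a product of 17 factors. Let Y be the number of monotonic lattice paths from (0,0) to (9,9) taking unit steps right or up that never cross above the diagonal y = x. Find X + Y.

Ways to associate a product of 17 factors correspond to binary trees on 17 leaves, so the count is C_16. So X = C_16 = 35357670.
Sub-diagonal monotone paths from (0,0) to (9,9) biject with Dyck paths of semilength 9, giving C_9. So Y = C_9 = 4862.
X + Y = 35357670 + 4862 = 35362532.

35362532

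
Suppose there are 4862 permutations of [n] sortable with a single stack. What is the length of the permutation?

9

Stack-sortable permutations of [n] are counted by C_n, and C_9 = 4862.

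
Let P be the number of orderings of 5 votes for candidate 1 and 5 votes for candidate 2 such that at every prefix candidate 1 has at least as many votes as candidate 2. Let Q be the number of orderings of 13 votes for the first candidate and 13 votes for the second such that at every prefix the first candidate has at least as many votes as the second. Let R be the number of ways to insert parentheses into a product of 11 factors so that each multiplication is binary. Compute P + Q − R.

726146

Ballot sequences with n votes each where one side never trails are Dyck words, counted by C_n; here n = 5. So P = C_5 = 42.
Ballot sequences with n votes each where one side never trails are Dyck words, counted by C_n; here n = 13. So Q = C_13 = 742900.
Parenthesizations of m factors correspond to full binary trees with m leaves, counted by C_{m−1}; m = 11 gives C_10. So R = C_10 = 16796.
P + Q − R = 42 + 742900 − 16796 = 726146.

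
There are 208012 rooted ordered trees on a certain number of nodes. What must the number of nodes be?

13

Rooted ordered trees on m nodes are counted by C_{m−1}. The Catalan number equal to 208012 is C_12.
So the index is 12, and the number of nodes is 12 + 1 = 13.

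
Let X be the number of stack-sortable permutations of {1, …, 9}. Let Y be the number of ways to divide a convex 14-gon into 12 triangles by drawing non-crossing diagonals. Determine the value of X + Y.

Stack-sortable permutations are exactly the 231-avoiding ones, counted by C_n; here n = 9. So X = C_9 = 4862.
The number of triangulations of a 14-gon is the Catalan number C_12 (index = sides − 2). So Y = C_12 = 208012.
X + Y = 4862 + 208012 = 212874.

212874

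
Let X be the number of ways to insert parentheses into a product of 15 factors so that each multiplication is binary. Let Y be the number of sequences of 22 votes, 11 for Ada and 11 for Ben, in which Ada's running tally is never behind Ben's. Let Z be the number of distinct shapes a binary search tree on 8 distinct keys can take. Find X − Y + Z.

Ways to associate a product of 15 factors correspond to binary trees on 15 leaves, so the count is C_14. So X = C_14 = 2674440.
Ballot sequences with n votes each where one side never trails are Dyck words, counted by C_n; here n = 11. So Y = C_11 = 58786.
Rooted binary trees with 8 nodes (each child slot possibly empty) number C_8. So Z = C_8 = 1430.
X − Y + Z = 2674440 − 58786 + 1430 = 2617084.

2617084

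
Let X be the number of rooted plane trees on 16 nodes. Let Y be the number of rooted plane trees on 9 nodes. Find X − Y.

9693415

A rooted plane tree on 16 nodes has 15 edges, and such trees are counted by C_15. So X = C_15 = 9694845.
A rooted plane tree on 9 nodes has 8 edges, and such trees are counted by C_8. So Y = C_8 = 1430.
X − Y = 9694845 − 1430 = 9693415.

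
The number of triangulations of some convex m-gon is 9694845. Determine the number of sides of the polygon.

17

Triangulations of a convex m-gon are counted by C_{m−2}, and C_15 = 9694845.
So m − 2 = 15, giving m = 17 sides.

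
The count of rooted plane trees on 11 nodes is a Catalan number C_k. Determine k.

Rooted ordered (plane) trees on m nodes have m−1 edges and are counted by C_{m−1}; m = 11 gives C_10.

10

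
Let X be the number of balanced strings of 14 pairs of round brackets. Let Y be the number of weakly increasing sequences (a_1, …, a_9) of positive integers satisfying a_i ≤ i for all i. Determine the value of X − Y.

2669578

With 14 pairs the number of balanced bracket strings is the Catalan number C_14. So X = C_14 = 2674440.
Such sub-staircase sequences of length n are counted by C_n; here n = 9. So Y = C_9 = 4862.
X − Y = 2674440 − 4862 = 2669578.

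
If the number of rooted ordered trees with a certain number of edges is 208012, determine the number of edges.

12

Rooted ordered trees with n edges are counted by C_n. The Catalan number equal to 208012 is C_12.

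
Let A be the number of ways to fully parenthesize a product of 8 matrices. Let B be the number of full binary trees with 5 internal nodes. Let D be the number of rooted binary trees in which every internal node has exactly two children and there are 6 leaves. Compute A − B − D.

345

Ways to associate a product of 8 factors correspond to binary trees on 8 leaves, so the count is C_7. So A = C_7 = 429.
Full binary trees with n internal nodes are counted by C_n; here n = 5. So B = C_5 = 42.
Full binary trees with 6 leaves have 6−1 = 5 internal nodes, so there are C_5 of them. So D = C_5 = 42.
A − B − D = 429 − 42 − 42 = 345.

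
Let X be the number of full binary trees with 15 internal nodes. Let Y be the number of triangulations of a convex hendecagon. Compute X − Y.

The number of full binary trees on 15 internal nodes is the Catalan number C_15. So X = C_15 = 9694845.
The number of triangulations of an 11-gon is the Catalan number C_9 (index = sides − 2). So Y = C_9 = 4862.
X − Y = 9694845 − 4862 = 9689983.

9689983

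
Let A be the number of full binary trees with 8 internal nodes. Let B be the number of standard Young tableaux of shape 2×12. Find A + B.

Full binary trees with n internal nodes are counted by C_n; here n = 8. So A = C_8 = 1430.
Standard Young tableaux of shape 2×n are counted by C_n; here n = 12. So B = C_12 = 208012.
A + B = 1430 + 208012 = 209442.

209442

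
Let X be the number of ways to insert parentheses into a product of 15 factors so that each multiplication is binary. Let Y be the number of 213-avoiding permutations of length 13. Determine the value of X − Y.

Ways to associate a product of 15 factors correspond to binary trees on 15 leaves, so the count is C_14. So X = C_14 = 2674440.
Permutations of [n] avoiding any single length-3 pattern are counted by C_n; here n = 13. So Y = C_13 = 742900.
X − Y = 2674440 − 742900 = 1931540.

1931540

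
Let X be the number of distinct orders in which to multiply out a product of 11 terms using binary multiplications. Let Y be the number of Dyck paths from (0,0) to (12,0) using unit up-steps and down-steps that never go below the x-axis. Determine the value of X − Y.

Parenthesizations of m factors correspond to full binary trees with m leaves, counted by C_{m−1}; m = 11 gives C_10. So X = C_10 = 16796.
Paths of 6 up- and 6 down-steps that never dip below the axis are Dyck paths; their count is C_6. So Y = C_6 = 132.
X − Y = 16796 − 132 = 16664.

16664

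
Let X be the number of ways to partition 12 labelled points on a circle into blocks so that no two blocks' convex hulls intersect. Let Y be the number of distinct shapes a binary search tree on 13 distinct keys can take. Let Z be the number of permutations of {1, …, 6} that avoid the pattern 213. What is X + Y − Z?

950780

The non-crossing partitions of [12] form a lattice of size C_12. So X = C_12 = 208012.
Rooted binary trees with 13 nodes (each child slot possibly empty) number C_13. So Y = C_13 = 742900.
Permutations of [n] avoiding any single length-3 pattern are counted by C_n; here n = 6. So Z = C_6 = 132.
X + Y − Z = 208012 + 742900 − 132 = 950780.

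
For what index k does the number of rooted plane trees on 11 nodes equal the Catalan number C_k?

Rooted ordered (plane) trees on m nodes have m−1 edges and are counted by C_{m−1}; m = 11 gives C_10.

10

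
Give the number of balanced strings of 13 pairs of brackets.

Balanced strings of n pairs of brackets are counted by C_n; here n = 13.
C_13 = C(26,13)/14 = 10400600/14 = 742900.

742900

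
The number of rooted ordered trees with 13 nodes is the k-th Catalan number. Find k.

12

A rooted plane tree on 13 nodes has 12 edges, and such trees are counted by C_12.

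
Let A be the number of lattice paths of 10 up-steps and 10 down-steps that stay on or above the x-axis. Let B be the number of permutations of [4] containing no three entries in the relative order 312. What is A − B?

16782

Dyck paths of semilength n (length 2n) are counted by C_n; here n = 10. So A = C_10 = 16796.
Permutations of [n] avoiding any single length-3 pattern are counted by C_n; here n = 4. So B = C_4 = 14.
A − B = 16796 − 14 = 16782.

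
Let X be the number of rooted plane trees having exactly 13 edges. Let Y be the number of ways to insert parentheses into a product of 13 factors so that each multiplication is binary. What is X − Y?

534888

Rooted ordered trees with n edges are counted by C_n; here n = 13. So X = C_13 = 742900.
Ways to associate a product of 13 factors correspond to binary trees on 13 leaves, so the count is C_12. So Y = C_12 = 208012.
X − Y = 742900 − 208012 = 534888.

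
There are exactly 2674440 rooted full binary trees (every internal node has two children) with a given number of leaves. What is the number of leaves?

Full binary trees with L leaves are counted by C_{L−1}. The Catalan number equal to 2674440 is C_14.
So the index is 14, and the number of leaves is 14 + 1 = 15.

15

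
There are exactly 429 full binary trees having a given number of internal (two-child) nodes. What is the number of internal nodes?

7

Full binary trees with n internal nodes are counted by C_n, and C_7 = 429.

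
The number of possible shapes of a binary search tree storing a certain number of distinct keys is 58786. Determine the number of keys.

Binary search tree shapes on n keys are counted by C_n; 58786 = C_11.

11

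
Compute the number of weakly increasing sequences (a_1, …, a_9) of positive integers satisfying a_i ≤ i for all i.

4862

Weakly increasing sequences with a_i ≤ i biject with Dyck paths of semilength 9, so there are C_9.
C_9 = C(18,9)/10 = 48620/10 = 4862.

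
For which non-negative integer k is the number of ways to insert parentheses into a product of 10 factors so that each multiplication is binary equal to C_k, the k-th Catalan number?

9

Parenthesizations of m factors correspond to full binary trees with m leaves, counted by C_{m−1}; m = 10 gives C_9.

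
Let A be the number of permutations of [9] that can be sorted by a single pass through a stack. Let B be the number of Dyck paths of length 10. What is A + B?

By Knuth's characterisation, the stack-sortable permutations of length 9 are the 231-avoiders, numbering C_9. So A = C_9 = 4862.
Paths of 5 up- and 5 down-steps that never dip below the axis are Dyck paths; their count is C_5. So B = C_5 = 42.
A + B = 4862 + 42 = 4904.

4904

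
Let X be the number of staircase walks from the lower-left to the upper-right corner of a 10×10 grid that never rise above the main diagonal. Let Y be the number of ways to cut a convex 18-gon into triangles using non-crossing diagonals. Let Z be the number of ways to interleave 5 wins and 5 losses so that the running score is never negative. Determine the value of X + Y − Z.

Sub-diagonal monotone paths from (0,0) to (10,10) biject with Dyck paths of semilength 10, giving C_10. So X = C_10 = 16796.
The number of triangulations of an 18-gon is the Catalan number C_16 (index = sides − 2). So Y = C_16 = 35357670.
Ballot sequences with n votes each where one side never trails are Dyck words, counted by C_n; here n = 5. So Z = C_5 = 42.
X + Y − Z = 16796 + 35357670 − 42 = 35374424.

35374424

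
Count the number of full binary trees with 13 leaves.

208012

A full binary tree with L leaves has L−1 internal nodes and is counted by C_{L−1}; L = 13 gives C_12.
C_12 = C_11 · 2(2·11+1)/(11+2) = 58786 · 46/13 = 208012.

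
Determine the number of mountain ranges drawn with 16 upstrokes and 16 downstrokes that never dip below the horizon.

Dyck paths of semilength n (length 2n) are counted by C_n; here n = 16.
C_16 = C(32,16)/17 = 601080390/17 = 35357670.

35357670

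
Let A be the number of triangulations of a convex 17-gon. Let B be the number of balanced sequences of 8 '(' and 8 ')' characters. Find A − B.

Triangulations of a convex m-gon are counted by C_{m−2}; with m = 17 this is C_15. So A = C_15 = 9694845.
A balanced arrangement of 8 bracket pairs is a Dyck word of semilength 8, so the count is C_8. So B = C_8 = 1430.
A − B = 9694845 − 1430 = 9693415.

9693415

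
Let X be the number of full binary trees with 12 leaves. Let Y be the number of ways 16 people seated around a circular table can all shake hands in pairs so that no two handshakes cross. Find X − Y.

Full binary trees with 12 leaves have 12−1 = 11 internal nodes, so there are C_11 of them. So X = C_11 = 58786.
With 16 = 2·8 people, non-crossing handshake pairings are non-crossing perfect matchings on a circle, counted by C_8. So Y = C_8 = 1430.
X − Y = 58786 − 1430 = 57356.

57356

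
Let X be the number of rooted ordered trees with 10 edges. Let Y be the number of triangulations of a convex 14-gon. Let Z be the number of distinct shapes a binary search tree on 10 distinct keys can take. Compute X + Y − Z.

Rooted ordered trees with n edges are counted by C_n; here n = 10. So X = C_10 = 16796.
The number of triangulations of a 14-gon is the Catalan number C_12 (index = sides − 2). So Y = C_12 = 208012.
Binary trees (left/right distinguished) on n nodes are counted by C_n; here n = 10. So Z = C_10 = 16796.
X + Y − Z = 16796 + 208012 − 16796 = 208012.

208012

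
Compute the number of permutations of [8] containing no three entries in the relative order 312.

1430

For any fixed pattern of length 3, the pattern-avoiding permutations of [8] number C_8.
C_8 = C(16,8)/9 = 12870/9 = 1430.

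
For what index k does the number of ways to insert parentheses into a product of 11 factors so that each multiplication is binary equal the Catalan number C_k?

Parenthesizations of m factors correspond to full binary trees with m leaves, counted by C_{m−1}; m = 11 gives C_10.

10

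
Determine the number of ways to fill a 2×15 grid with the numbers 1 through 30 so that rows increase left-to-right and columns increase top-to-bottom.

Standard Young tableaux of shape 2×n are counted by C_n; here n = 15.
C_15 = C(30,15)/16 = 155117520/16 = 9694845.

9694845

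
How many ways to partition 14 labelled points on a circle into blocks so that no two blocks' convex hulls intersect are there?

2674440

The non-crossing partitions of [14] form a lattice of size C_14.
C_14 = C_13 · 2(2·13+1)/(13+2) = 742900 · 54/15 = 2674440.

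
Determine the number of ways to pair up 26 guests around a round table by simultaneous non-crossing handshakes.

742900

Non-crossing handshake pairings of 2n people are counted by C_n; 26 people gives n = 13.
C_13 = C_12 · 2(2·12+1)/(12+2) = 208012 · 50/14 = 742900.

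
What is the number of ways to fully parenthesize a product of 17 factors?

Parenthesizations of m factors correspond to full binary trees with m leaves, counted by C_{m−1}; m = 17 gives C_16.
C_16 = C(32,16)/17 = 601080390/17 = 35357670.

35357670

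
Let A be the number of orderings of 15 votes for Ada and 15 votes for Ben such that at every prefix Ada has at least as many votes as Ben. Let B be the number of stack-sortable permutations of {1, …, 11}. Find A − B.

9636059

Ballot sequences with n votes each where one side never trails are Dyck words, counted by C_n; here n = 15. So A = C_15 = 9694845.
Stack-sortable permutations are exactly the 231-avoiding ones, counted by C_n; here n = 11. So B = C_11 = 58786.
A − B = 9694845 − 58786 = 9636059.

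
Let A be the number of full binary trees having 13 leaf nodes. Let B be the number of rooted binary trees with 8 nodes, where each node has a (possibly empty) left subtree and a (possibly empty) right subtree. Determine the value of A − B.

206582

Full binary trees with 13 leaves have 13−1 = 12 internal nodes, so there are C_12 of them. So A = C_12 = 208012.
There are C_n binary search tree shapes on n keys; with n = 8 that is C_8. So B = C_8 = 1430.
A − B = 208012 − 1430 = 206582.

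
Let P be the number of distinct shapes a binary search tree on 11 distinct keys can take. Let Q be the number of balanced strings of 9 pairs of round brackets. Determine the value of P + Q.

63648

Binary trees (left/right distinguished) on n nodes are counted by C_n; here n = 11. So P = C_11 = 58786.
A balanced arrangement of 9 bracket pairs is a Dyck word of semilength 9, so the count is C_9. So Q = C_9 = 4862.
P + Q = 58786 + 4862 = 63648.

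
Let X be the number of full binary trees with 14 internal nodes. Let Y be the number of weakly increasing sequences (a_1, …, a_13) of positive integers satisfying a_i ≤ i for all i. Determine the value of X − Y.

The number of full binary trees on 14 internal nodes is the Catalan number C_14. So X = C_14 = 2674440.
Such sub-staircase sequences of length n are counted by C_n; here n = 13. So Y = C_13 = 742900.
X − Y = 2674440 − 742900 = 1931540.

1931540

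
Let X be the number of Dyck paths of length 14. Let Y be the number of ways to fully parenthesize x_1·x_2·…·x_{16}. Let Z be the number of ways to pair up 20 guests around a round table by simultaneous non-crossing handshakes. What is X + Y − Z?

A Dyck path with 7 up-steps and 7 down-steps has semilength 7, so there are C_7 of them. So X = C_7 = 429.
Parenthesizations of m factors correspond to full binary trees with m leaves, counted by C_{m−1}; m = 16 gives C_15. So Y = C_15 = 9694845.
With 20 = 2·10 people, non-crossing handshake pairings are non-crossing perfect matchings on a circle, counted by C_10. So Z = C_10 = 16796.
X + Y − Z = 429 + 9694845 − 16796 = 9678478.

9678478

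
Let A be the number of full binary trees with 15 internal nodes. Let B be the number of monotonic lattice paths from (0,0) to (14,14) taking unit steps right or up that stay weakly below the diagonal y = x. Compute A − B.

7020405

Full binary trees with n internal nodes are counted by C_n; here n = 15. So A = C_15 = 9694845.
Monotone paths in an n×n grid that stay weakly below the diagonal are counted by C_n; here n = 14. So B = C_14 = 2674440.
A − B = 9694845 − 2674440 = 7020405.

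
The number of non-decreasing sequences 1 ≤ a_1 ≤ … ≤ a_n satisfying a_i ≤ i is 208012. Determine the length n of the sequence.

12

Such sub-staircase sequences of length n are counted by C_n. The Catalan number equal to 208012 is C_12.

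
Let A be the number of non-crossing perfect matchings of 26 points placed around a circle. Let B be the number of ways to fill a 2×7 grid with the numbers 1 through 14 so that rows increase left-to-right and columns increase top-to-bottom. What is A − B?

742471

Non-crossing perfect matchings of 2n points on a circle are counted by C_n; with 26 points, n = 13. So A = C_13 = 742900.
Standard Young tableaux of shape 2×n are counted by C_n; here n = 7. So B = C_7 = 429.
A − B = 742900 − 429 = 742471.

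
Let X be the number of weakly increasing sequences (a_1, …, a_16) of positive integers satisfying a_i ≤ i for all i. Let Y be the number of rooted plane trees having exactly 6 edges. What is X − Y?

35357538

Such sub-staircase sequences of length n are counted by C_n; here n = 16. So X = C_16 = 35357670.
A rooted plane tree with 6 edges has 7 nodes, and the count is C_6. So Y = C_6 = 132.
X − Y = 35357670 − 132 = 35357538.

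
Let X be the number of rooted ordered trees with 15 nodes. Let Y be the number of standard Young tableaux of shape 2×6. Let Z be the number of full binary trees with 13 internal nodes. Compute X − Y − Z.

1931408

Rooted ordered (plane) trees on m nodes have m−1 edges and are counted by C_{m−1}; m = 15 gives C_14. So X = C_14 = 2674440.
Standard Young tableaux of shape 2×n are counted by C_n; here n = 6. So Y = C_6 = 132.
Full binary trees with n internal nodes are counted by C_n; here n = 13. So Z = C_13 = 742900.
X − Y − Z = 2674440 − 132 − 742900 = 1931408.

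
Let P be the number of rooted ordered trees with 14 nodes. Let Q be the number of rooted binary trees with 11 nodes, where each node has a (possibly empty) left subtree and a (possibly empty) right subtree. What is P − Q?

684114

A rooted plane tree on 14 nodes has 13 edges, and such trees are counted by C_13. So P = C_13 = 742900.
There are C_n binary search tree shapes on n keys; with n = 11 that is C_11. So Q = C_11 = 58786.
P − Q = 742900 − 58786 = 684114.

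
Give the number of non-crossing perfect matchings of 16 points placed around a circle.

Non-crossing perfect matchings of 2n points on a circle are counted by C_n; with 16 points, n = 8.
C_8 = C_7 · 2(2·7+1)/(7+2) = 429 · 30/9 = 1430.

1430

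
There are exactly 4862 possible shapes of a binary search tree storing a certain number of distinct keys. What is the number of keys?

Binary search tree shapes on n keys are counted by C_n, and C_9 = 4862.

9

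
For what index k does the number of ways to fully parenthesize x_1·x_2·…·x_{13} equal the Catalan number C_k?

Parenthesizations of m factors correspond to full binary trees with m leaves, counted by C_{m−1}; m = 13 gives C_12.

12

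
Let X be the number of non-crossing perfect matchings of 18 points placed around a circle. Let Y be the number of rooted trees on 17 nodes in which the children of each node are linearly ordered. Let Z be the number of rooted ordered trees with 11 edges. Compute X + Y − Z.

Pairing 18 circle points by 9 non-crossing chords gives C_9 matchings. So X = C_9 = 4862.
A rooted plane tree on 17 nodes has 16 edges, and such trees are counted by C_16. So Y = C_16 = 35357670.
Rooted ordered trees with n edges are counted by C_n; here n = 11. So Z = C_11 = 58786.
X + Y − Z = 4862 + 35357670 − 58786 = 35303746.

35303746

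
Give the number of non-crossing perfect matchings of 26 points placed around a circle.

Pairing 26 circle points by 13 non-crossing chords gives C_13 matchings.
C_13 = C(26,13)/14 = 10400600/14 = 742900.

742900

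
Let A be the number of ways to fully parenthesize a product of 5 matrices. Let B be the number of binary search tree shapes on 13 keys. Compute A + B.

742914

Ways to associate a product of 5 factors correspond to binary trees on 5 leaves, so the count is C_4. So A = C_4 = 14.
Binary trees (left/right distinguished) on n nodes are counted by C_n; here n = 13. So B = C_13 = 742900.
A + B = 14 + 742900 = 742914.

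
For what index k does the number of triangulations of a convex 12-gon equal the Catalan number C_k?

10

A convex 12-gon is triangulated into 10 triangles, and the number of such triangulations is the Catalan number C_{12−2} = C_10.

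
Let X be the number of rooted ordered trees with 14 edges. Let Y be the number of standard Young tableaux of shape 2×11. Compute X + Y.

2733226

A rooted plane tree with 14 edges has 15 nodes, and the count is C_14. So X = C_14 = 2674440.
Standard Young tableaux of shape 2×n are counted by C_n; here n = 11. So Y = C_11 = 58786.
X + Y = 2674440 + 58786 = 2733226.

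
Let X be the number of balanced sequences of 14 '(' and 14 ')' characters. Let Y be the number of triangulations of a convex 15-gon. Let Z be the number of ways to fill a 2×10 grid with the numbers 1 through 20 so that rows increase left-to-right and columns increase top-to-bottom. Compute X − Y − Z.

Balanced strings of n pairs of brackets are counted by C_n; here n = 14. So X = C_14 = 2674440.
The number of triangulations of a 15-gon is the Catalan number C_13 (index = sides − 2). So Y = C_13 = 742900.
By the hook-length formula (or a Dyck-path bijection), SYT of shape 2×10 number C_10. So Z = C_10 = 16796.
X − Y − Z = 2674440 − 742900 − 16796 = 1914744.

1914744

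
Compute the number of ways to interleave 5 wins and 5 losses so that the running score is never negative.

Ballot sequences with n votes each where one side never trails are Dyck words, counted by C_n; here n = 5.
C_5 = C(10,5)/6 = 252/6 = 42.

42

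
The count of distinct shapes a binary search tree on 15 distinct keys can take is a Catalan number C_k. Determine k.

Binary trees (left/right distinguished) on n nodes are counted by C_n; here n = 15.

15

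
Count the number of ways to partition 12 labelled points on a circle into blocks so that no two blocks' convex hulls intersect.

208012

The non-crossing partitions of [12] form a lattice of size C_12.
C_12 = C_11 · 2(2·11+1)/(11+2) = 58786 · 46/13 = 208012.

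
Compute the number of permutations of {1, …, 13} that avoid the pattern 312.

742900

For any fixed pattern of length 3, the pattern-avoiding permutations of [13] number C_13.
C_13 = C_12 · 2(2·12+1)/(12+2) = 208012 · 50/14 = 742900.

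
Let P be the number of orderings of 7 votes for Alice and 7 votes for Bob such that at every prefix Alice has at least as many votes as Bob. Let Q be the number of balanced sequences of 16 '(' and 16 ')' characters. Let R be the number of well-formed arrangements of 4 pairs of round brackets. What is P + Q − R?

35358085

Reading a vote for the leader as '(' and for the other as ')' turns such a sequence into a balanced string of 7 pairs, so the count is C_7. So P = C_7 = 429.
A balanced arrangement of 16 bracket pairs is a Dyck word of semilength 16, so the count is C_16. So Q = C_16 = 35357670.
Balanced strings of n pairs of brackets are counted by C_n; here n = 4. So R = C_4 = 14.
P + Q − R = 429 + 35357670 − 14 = 35358085.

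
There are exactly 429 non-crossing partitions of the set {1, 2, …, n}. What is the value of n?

7

Non-crossing partitions of [n] are counted by C_n, and C_7 = 429.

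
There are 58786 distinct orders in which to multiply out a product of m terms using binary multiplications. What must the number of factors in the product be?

Parenthesizations of m factors are counted by C_{m−1}, and C_11 = 58786.
So the index is 11, and the number of factors is 11 + 1 = 12.

12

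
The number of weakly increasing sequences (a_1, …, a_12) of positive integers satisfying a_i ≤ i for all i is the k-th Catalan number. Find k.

12

Weakly increasing sequences with a_i ≤ i biject with Dyck paths of semilength 12, so there are C_12.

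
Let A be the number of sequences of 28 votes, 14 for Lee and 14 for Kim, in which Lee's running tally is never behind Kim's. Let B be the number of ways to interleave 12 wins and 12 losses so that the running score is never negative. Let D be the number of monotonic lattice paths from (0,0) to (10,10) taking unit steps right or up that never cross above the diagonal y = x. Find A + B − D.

Ballot sequences with n votes each where one side never trails are Dyck words, counted by C_n; here n = 14. So A = C_14 = 2674440.
Reading a vote for the leader as '(' and for the other as ')' turns such a sequence into a balanced string of 12 pairs, so the count is C_12. So B = C_12 = 208012.
Monotone paths in an n×n grid that stay weakly below the diagonal are counted by C_n; here n = 10. So D = C_10 = 16796.
A + B − D = 2674440 + 208012 − 16796 = 2865656.

2865656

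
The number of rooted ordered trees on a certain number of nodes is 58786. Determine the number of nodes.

12

Rooted ordered trees on m nodes are counted by C_{m−1}. The Catalan number equal to 58786 is C_11.
So the index is 11, and the number of nodes is 11 + 1 = 12.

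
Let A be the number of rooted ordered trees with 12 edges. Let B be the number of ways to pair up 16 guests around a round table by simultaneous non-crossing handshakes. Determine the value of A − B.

206582

Rooted ordered trees with n edges are counted by C_n; here n = 12. So A = C_12 = 208012.
With 16 = 2·8 people, non-crossing handshake pairings are non-crossing perfect matchings on a circle, counted by C_8. So B = C_8 = 1430.
A − B = 208012 − 1430 = 206582.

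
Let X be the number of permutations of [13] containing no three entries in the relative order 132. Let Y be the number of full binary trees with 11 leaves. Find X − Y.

For any fixed pattern of length 3, the pattern-avoiding permutations of [13] number C_13. So X = C_13 = 742900.
Full binary trees with 11 leaves have 11−1 = 10 internal nodes, so there are C_10 of them. So Y = C_10 = 16796.
X − Y = 742900 − 16796 = 726104.

726104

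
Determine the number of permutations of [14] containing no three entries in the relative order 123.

For any fixed pattern of length 3, the pattern-avoiding permutations of [14] number C_14.
C_14 = 2674440.

2674440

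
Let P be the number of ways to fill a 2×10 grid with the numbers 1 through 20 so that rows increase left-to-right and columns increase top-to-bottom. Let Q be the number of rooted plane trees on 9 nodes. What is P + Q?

By the hook-length formula (or a Dyck-path bijection), SYT of shape 2×10 number C_10. So P = C_10 = 16796.
A rooted plane tree on 9 nodes has 8 edges, and such trees are counted by C_8. So Q = C_8 = 1430.
P + Q = 16796 + 1430 = 18226.

18226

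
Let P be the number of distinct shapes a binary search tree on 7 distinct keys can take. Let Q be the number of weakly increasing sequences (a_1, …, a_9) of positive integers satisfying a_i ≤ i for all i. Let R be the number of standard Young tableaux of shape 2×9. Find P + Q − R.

429

There are C_n binary search tree shapes on n keys; with n = 7 that is C_7. So P = C_7 = 429.
Weakly increasing sequences with a_i ≤ i biject with Dyck paths of semilength 9, so there are C_9. So Q = C_9 = 4862.
By the hook-length formula (or a Dyck-path bijection), SYT of shape 2×9 number C_9. So R = C_9 = 4862.
P + Q − R = 429 + 4862 − 4862 = 429.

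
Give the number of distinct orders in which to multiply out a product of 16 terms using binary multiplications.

Ways to associate a product of 16 factors correspond to binary trees on 16 leaves, so the count is C_15.
C_15 = C_14 · 2(2·14+1)/(14+2) = 2674440 · 58/16 = 9694845.

9694845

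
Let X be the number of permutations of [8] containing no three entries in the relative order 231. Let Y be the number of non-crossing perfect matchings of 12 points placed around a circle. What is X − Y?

1298

For any fixed pattern of length 3, the pattern-avoiding permutations of [8] number C_8. So X = C_8 = 1430.
Pairing 12 circle points by 6 non-crossing chords gives C_6 matchings. So Y = C_6 = 132.
X − Y = 1430 − 132 = 1298.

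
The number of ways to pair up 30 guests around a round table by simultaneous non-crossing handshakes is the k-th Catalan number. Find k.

15

Non-crossing handshake pairings of 2n people are counted by C_n; 30 people gives n = 15.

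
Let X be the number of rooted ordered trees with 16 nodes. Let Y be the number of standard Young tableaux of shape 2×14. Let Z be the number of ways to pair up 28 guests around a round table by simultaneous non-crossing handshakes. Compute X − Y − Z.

4345965

A rooted plane tree on 16 nodes has 15 edges, and such trees are counted by C_15. So X = C_15 = 9694845.
Standard Young tableaux of shape 2×n are counted by C_n; here n = 14. So Y = C_14 = 2674440.
With 28 = 2·14 people, non-crossing handshake pairings are non-crossing perfect matchings on a circle, counted by C_14. So Z = C_14 = 2674440.
X − Y − Z = 9694845 − 2674440 − 2674440 = 4345965.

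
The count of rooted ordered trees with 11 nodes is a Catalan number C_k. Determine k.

10

Rooted ordered (plane) trees on m nodes have m−1 edges and are counted by C_{m−1}; m = 11 gives C_10.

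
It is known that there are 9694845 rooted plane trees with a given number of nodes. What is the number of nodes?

Rooted ordered trees on m nodes are counted by C_{m−1}. The Catalan number equal to 9694845 is C_15.
So the index is 15, and the number of nodes is 15 + 1 = 16.

16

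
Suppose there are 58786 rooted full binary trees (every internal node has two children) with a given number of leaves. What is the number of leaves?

12

Full binary trees with L leaves are counted by C_{L−1}. The Catalan number equal to 58786 is C_11.
So the index is 11, and the number of leaves is 11 + 1 = 12.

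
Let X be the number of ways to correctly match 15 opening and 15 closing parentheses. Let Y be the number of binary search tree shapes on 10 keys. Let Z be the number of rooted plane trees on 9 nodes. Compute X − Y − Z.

A balanced arrangement of 15 bracket pairs is a Dyck word of semilength 15, so the count is C_15. So X = C_15 = 9694845.
Binary trees (left/right distinguished) on n nodes are counted by C_n; here n = 10. So Y = C_10 = 16796.
A rooted plane tree on 9 nodes has 8 edges, and such trees are counted by C_8. So Z = C_8 = 1430.
X − Y − Z = 9694845 − 16796 − 1430 = 9676619.

9676619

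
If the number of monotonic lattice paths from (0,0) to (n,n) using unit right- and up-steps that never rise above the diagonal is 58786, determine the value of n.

Such diagonal-avoiding paths in an n×n grid are counted by C_n, and C_11 = 58786.

11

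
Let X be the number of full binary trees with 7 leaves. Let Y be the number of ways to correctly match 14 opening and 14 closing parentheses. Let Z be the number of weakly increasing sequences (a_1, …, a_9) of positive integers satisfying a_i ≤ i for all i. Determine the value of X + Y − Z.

2669710

Full binary trees with 7 leaves have 7−1 = 6 internal nodes, so there are C_6 of them. So X = C_6 = 132.
A balanced arrangement of 14 bracket pairs is a Dyck word of semilength 14, so the count is C_14. So Y = C_14 = 2674440.
Weakly increasing sequences with a_i ≤ i biject with Dyck paths of semilength 9, so there are C_9. So Z = C_9 = 4862.
X + Y − Z = 132 + 2674440 − 4862 = 2669710.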